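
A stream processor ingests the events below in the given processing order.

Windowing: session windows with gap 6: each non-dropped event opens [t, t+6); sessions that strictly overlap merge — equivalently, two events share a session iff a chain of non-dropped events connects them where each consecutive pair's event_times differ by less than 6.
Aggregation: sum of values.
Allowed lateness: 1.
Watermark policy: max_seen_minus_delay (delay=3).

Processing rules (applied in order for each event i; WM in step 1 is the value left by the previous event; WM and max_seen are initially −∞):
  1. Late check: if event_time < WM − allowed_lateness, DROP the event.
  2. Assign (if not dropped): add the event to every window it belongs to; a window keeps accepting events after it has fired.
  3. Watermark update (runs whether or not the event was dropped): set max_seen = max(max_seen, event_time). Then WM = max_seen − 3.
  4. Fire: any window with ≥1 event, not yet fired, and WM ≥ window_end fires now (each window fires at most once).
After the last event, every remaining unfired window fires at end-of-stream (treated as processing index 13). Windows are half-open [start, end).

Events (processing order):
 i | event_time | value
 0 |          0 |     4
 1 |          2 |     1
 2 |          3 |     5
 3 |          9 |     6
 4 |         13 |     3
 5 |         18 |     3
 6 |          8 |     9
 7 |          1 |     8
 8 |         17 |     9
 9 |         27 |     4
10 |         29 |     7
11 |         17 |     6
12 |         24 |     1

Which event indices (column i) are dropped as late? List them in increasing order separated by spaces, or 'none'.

i=0 t=0 v=4: → [0,6); WM=-3
i=1 t=2 v=1: → [0,8); WM=-1
i=2 t=3 v=5: → [0,9); WM=0
i=3 t=9 v=6: → [9,15); WM=6
i=4 t=13 v=3: → [9,19); WM=10
i=5 t=18 v=3: → [9,24); WM=15
i=6 t=8 v=9: DROP (t<15-1); WM=15
i=7 t=1 v=8: DROP (t<15-1); WM=15
i=8 t=17 v=9: → [9,24); WM=15
i=9 t=27 v=4: → [27,33); WM=24
i=10 t=29 v=7: → [27,35); WM=26
i=11 t=17 v=6: DROP (t<26-1); WM=26
i=12 t=24 v=1: DROP (t<26-1); WM=26

6 7 11 12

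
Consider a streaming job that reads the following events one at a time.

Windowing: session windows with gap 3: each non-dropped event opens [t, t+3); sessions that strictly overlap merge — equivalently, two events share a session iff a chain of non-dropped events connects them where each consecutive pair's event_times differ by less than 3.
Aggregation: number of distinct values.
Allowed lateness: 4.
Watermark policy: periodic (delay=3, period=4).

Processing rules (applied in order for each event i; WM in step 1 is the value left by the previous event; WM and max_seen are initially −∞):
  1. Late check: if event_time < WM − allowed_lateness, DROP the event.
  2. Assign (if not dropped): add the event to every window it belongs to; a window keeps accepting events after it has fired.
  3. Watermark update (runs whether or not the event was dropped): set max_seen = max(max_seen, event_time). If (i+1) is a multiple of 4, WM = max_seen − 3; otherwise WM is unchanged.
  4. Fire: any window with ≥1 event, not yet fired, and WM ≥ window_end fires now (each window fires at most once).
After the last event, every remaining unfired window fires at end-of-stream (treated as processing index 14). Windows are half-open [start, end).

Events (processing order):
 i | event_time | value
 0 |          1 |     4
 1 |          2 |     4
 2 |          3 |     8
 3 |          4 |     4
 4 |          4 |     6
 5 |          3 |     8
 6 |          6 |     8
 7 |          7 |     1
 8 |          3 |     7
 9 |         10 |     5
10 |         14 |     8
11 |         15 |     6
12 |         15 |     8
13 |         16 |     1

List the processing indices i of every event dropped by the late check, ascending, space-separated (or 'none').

none

i=0 t=1 v=4: → [1,4); WM=−∞
i=1 t=2 v=4: → [1,5); WM=−∞
i=2 t=3 v=8: → [1,6); WM=−∞
i=3 t=4 v=4: → [1,7); WM=1
i=4 t=4 v=6: → [1,7); WM=1
i=5 t=3 v=8: → [1,7); WM=1
i=6 t=6 v=8: → [1,9); WM=1
i=7 t=7 v=1: → [1,10); WM=4
i=8 t=3 v=7: → [1,10); WM=4
i=9 t=10 v=5: → [10,13); WM=4
i=10 t=14 v=8: → [14,17); WM=4
i=11 t=15 v=6: → [14,18); WM=12
i=12 t=15 v=8: → [14,18); WM=12
i=13 t=16 v=1: → [14,19); WM=12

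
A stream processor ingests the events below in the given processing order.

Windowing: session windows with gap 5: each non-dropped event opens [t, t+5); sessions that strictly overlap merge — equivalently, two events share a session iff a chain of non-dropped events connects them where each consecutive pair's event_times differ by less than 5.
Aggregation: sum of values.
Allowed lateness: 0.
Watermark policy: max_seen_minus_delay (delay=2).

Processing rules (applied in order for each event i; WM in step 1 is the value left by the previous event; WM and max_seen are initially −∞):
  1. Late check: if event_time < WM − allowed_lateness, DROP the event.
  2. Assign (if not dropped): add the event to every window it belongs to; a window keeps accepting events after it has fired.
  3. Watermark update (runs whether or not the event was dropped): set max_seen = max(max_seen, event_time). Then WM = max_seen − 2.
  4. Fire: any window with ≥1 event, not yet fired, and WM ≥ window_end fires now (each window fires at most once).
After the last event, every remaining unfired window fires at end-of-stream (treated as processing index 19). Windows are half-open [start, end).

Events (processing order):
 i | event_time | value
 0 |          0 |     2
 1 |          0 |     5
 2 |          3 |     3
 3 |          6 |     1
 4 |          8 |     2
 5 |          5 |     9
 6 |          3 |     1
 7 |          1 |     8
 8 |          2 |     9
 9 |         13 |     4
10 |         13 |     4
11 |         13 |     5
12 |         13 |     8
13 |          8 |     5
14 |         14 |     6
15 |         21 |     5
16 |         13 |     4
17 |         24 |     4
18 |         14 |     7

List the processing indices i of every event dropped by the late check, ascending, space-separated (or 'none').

5 6 7 8 13 16 18

i=0 t=0 v=2: → [0,5); WM=-2
i=1 t=0 v=5: → [0,5); WM=-2
i=2 t=3 v=3: → [0,8); WM=1
i=3 t=6 v=1: → [0,11); WM=4
i=4 t=8 v=2: → [0,13); WM=6
i=5 t=5 v=9: DROP (t<6-0); WM=6
i=6 t=3 v=1: DROP (t<6-0); WM=6
i=7 t=1 v=8: DROP (t<6-0); WM=6
i=8 t=2 v=9: DROP (t<6-0); WM=6
i=9 t=13 v=4: → [13,18); WM=11
i=10 t=13 v=4: → [13,18); WM=11
i=11 t=13 v=5: → [13,18); WM=11
i=12 t=13 v=8: → [13,18); WM=11
i=13 t=8 v=5: DROP (t<11-0); WM=11
i=14 t=14 v=6: → [13,19); WM=12
i=15 t=21 v=5: → [21,26); WM=19
i=16 t=13 v=4: DROP (t<19-0); WM=19
i=17 t=24 v=4: → [21,29); WM=22
i=18 t=14 v=7: DROP (t<22-0); WM=22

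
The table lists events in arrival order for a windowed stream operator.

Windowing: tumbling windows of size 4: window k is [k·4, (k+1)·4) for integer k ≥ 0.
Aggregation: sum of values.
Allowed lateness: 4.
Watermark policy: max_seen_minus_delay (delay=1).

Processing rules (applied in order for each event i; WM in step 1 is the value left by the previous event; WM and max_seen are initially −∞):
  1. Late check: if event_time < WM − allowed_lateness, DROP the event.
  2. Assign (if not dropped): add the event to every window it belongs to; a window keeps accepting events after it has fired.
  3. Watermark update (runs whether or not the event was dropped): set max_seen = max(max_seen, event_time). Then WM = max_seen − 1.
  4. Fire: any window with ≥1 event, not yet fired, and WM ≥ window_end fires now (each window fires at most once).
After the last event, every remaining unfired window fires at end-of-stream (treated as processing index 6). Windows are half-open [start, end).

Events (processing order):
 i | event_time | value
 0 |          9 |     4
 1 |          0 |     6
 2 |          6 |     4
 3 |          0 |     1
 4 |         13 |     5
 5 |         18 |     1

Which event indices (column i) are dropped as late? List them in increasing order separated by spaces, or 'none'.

1 3

i=0 t=9 v=4: → [8,12); WM=8
i=1 t=0 v=6: DROP (t<8-4); WM=8
i=2 t=6 v=4: → [4,8); WM=8; [4,8) fires=4
i=3 t=0 v=1: DROP (t<8-4); WM=8
i=4 t=13 v=5: → [12,16); WM=12; [8,12) fires=4
i=5 t=18 v=1: → [16,20); WM=17; [12,16) fires=5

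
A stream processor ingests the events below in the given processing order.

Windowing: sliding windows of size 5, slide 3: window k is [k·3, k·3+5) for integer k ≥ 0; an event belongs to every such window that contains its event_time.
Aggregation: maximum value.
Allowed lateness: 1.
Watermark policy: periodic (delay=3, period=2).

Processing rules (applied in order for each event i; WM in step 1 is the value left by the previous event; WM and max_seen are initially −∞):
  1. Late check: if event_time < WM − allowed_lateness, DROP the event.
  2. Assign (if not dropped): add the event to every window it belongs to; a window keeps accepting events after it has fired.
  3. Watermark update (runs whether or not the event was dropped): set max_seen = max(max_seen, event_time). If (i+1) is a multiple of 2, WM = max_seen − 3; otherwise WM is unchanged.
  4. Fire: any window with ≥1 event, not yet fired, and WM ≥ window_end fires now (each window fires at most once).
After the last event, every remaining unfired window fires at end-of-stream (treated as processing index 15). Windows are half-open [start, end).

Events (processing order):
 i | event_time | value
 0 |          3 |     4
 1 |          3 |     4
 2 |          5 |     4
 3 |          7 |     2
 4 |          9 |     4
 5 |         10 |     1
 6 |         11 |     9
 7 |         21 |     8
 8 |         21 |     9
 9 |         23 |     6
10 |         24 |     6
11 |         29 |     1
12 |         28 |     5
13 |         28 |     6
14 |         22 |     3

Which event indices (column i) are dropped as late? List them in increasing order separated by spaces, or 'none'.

i=0 t=3 v=4: → [3,8),[0,5); WM=−∞
i=1 t=3 v=4: → [3,8),[0,5); WM=0
i=2 t=5 v=4: → [3,8); WM=0
i=3 t=7 v=2: → [6,11),[3,8); WM=4
i=4 t=9 v=4: → [9,14),[6,11); WM=4
i=5 t=10 v=1: → [9,14),[6,11); WM=7; [0,5) fires=4
i=6 t=11 v=9: → [9,14); WM=7
i=7 t=21 v=8: → [21,26),[18,23); WM=18; [3,8) fires=4 [6,11) fires=4 [9,14) fires=9
i=8 t=21 v=9: → [21,26),[18,23); WM=18
i=9 t=23 v=6: → [21,26); WM=20
i=10 t=24 v=6: → [24,29),[21,26); WM=20
i=11 t=29 v=1: → [27,32); WM=26; [18,23) fires=9 [21,26) fires=9
i=12 t=28 v=5: → [27,32),[24,29); WM=26
i=13 t=28 v=6: → [27,32),[24,29); WM=26
i=14 t=22 v=3: DROP (t<26-1); WM=26

14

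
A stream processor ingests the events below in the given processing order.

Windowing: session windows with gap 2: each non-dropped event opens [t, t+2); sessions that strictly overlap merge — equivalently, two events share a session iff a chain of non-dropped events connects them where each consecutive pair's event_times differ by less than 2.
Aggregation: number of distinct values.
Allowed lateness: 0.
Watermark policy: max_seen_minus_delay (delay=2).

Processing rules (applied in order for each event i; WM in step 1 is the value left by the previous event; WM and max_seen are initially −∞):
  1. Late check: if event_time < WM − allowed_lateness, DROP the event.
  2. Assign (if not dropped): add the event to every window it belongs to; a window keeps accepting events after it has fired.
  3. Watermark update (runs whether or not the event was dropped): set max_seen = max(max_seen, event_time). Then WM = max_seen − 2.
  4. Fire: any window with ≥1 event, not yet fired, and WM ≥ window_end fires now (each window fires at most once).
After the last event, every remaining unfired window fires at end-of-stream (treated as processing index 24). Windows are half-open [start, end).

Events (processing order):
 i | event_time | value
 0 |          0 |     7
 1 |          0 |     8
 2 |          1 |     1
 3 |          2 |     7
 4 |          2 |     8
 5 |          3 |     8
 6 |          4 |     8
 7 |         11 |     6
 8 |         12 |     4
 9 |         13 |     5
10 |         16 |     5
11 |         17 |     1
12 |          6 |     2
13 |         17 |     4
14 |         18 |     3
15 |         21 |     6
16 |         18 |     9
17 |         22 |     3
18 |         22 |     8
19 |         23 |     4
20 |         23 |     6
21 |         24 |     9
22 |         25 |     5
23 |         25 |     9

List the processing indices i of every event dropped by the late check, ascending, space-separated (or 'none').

i=0 t=0 v=7: → [0,2); WM=-2
i=1 t=0 v=8: → [0,2); WM=-2
i=2 t=1 v=1: → [0,3); WM=-1
i=3 t=2 v=7: → [0,4); WM=0
i=4 t=2 v=8: → [0,4); WM=0
i=5 t=3 v=8: → [0,5); WM=1
i=6 t=4 v=8: → [0,6); WM=2
i=7 t=11 v=6: → [11,13); WM=9
i=8 t=12 v=4: → [11,14); WM=10
i=9 t=13 v=5: → [11,15); WM=11
i=10 t=16 v=5: → [16,18); WM=14
i=11 t=17 v=1: → [16,19); WM=15
i=12 t=6 v=2: DROP (t<15-0); WM=15
i=13 t=17 v=4: → [16,19); WM=15
i=14 t=18 v=3: → [16,20); WM=16
i=15 t=21 v=6: → [21,23); WM=19
i=16 t=18 v=9: DROP (t<19-0); WM=19
i=17 t=22 v=3: → [21,24); WM=20
i=18 t=22 v=8: → [21,24); WM=20
i=19 t=23 v=4: → [21,25); WM=21
i=20 t=23 v=6: → [21,25); WM=21
i=21 t=24 v=9: → [21,26); WM=22
i=22 t=25 v=5: → [21,27); WM=23
i=23 t=25 v=9: → [21,27); WM=23

12 16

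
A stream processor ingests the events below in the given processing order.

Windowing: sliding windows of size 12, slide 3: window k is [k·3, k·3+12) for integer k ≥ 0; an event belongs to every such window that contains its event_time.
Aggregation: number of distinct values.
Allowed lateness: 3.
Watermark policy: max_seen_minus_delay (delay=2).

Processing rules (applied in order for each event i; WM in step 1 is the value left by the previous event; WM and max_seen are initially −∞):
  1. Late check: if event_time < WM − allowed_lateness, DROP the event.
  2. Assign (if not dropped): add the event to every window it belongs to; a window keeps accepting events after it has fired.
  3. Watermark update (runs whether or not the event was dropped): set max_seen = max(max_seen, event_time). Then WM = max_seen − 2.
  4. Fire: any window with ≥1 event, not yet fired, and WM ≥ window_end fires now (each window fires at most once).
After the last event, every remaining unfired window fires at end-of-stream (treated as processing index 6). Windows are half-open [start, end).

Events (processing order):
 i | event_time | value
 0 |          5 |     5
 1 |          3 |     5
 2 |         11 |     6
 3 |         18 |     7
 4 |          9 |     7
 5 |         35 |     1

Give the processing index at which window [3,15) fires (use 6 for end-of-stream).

3

i=0 t=5 v=5: → [3,15),[0,12); WM=3
i=1 t=3 v=5: → [3,15),[0,12); WM=3
i=2 t=11 v=6: → [9,21),[6,18),[3,15),[0,12); WM=9
i=3 t=18 v=7: → [18,30),[15,27),[12,24),[9,21); WM=16; [0,12) fires=2 [3,15) fires=2
i=4 t=9 v=7: DROP (t<16-3); WM=16
i=5 t=35 v=1: → [33,45),[30,42),[27,39),[24,36); WM=33; [6,18) fires=1 [9,21) fires=2 [12,24) fires=1 [15,27) fires=1 [18,30) fires=1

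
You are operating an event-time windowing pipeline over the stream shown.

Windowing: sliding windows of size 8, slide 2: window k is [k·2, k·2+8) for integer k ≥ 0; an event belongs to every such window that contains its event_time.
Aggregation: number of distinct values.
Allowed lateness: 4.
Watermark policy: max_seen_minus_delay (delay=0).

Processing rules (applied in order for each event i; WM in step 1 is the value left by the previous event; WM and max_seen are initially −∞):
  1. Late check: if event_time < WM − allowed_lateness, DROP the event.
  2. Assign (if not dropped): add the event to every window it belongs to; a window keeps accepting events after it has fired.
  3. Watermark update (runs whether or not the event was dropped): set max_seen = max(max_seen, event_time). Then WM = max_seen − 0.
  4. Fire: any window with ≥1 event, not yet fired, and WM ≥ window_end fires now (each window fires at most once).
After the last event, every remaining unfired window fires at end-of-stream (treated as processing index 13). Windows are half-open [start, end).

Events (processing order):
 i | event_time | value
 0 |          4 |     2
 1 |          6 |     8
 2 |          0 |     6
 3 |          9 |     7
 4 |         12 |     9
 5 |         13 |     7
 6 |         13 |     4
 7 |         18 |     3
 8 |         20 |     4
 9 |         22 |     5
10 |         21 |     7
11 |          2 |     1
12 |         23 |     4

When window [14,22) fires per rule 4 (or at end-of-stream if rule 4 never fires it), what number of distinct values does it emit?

i=0 t=4 v=2: → [4,12),[2,10),[0,8); WM=4
i=1 t=6 v=8: → [6,14),[4,12),[2,10),[0,8); WM=6
i=2 t=0 v=6: DROP (t<6-4); WM=6
i=3 t=9 v=7: → [8,16),[6,14),[4,12),[2,10); WM=9; [0,8) fires=2
i=4 t=12 v=9: → [12,20),[10,18),[8,16),[6,14); WM=12; [2,10) fires=3 [4,12) fires=3
i=5 t=13 v=7: → [12,20),[10,18),[8,16),[6,14); WM=13
i=6 t=13 v=4: → [12,20),[10,18),[8,16),[6,14); WM=13
i=7 t=18 v=3: → [18,26),[16,24),[14,22),[12,20); WM=18; [6,14) fires=4 [8,16) fires=3 [10,18) fires=3
i=8 t=20 v=4: → [20,28),[18,26),[16,24),[14,22); WM=20; [12,20) fires=4
i=9 t=22 v=5: → [22,30),[20,28),[18,26),[16,24); WM=22; [14,22) fires=2
i=10 t=21 v=7: → [20,28),[18,26),[16,24),[14,22); WM=22
i=11 t=2 v=1: DROP (t<22-4); WM=22
i=12 t=23 v=4: → [22,30),[20,28),[18,26),[16,24); WM=23

2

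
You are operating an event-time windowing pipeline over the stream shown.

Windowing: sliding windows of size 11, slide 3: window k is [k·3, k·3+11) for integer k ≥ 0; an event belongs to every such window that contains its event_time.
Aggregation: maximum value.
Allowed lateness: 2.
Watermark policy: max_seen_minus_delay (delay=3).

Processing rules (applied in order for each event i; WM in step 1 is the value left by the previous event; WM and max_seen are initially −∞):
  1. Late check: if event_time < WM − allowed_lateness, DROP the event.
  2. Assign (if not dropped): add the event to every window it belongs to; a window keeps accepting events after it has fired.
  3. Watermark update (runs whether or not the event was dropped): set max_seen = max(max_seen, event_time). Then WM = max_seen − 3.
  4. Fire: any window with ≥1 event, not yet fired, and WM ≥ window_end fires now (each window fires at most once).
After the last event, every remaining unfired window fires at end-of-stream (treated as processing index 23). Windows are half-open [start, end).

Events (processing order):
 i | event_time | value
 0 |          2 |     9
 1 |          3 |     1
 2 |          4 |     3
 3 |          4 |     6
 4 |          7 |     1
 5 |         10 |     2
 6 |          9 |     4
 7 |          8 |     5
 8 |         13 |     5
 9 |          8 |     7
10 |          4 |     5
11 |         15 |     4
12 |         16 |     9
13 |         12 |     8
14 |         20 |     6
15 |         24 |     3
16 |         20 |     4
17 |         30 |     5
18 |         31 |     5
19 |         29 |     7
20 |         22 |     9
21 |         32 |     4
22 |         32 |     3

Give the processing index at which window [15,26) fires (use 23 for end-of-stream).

i=0 t=2 v=9: → [0,11); WM=-1
i=1 t=3 v=1: → [3,14),[0,11); WM=0
i=2 t=4 v=3: → [3,14),[0,11); WM=1
i=3 t=4 v=6: → [3,14),[0,11); WM=1
i=4 t=7 v=1: → [6,17),[3,14),[0,11); WM=4
i=5 t=10 v=2: → [9,20),[6,17),[3,14),[0,11); WM=7
i=6 t=9 v=4: → [9,20),[6,17),[3,14),[0,11); WM=7
i=7 t=8 v=5: → [6,17),[3,14),[0,11); WM=7
i=8 t=13 v=5: → [12,23),[9,20),[6,17),[3,14); WM=10
i=9 t=8 v=7: → [6,17),[3,14),[0,11); WM=10
i=10 t=4 v=5: DROP (t<10-2); WM=10
i=11 t=15 v=4: → [15,26),[12,23),[9,20),[6,17); WM=12; [0,11) fires=9
i=12 t=16 v=9: → [15,26),[12,23),[9,20),[6,17); WM=13
i=13 t=12 v=8: → [12,23),[9,20),[6,17),[3,14); WM=13
i=14 t=20 v=6: → [18,29),[15,26),[12,23); WM=17; [3,14) fires=8 [6,17) fires=9
i=15 t=24 v=3: → [24,35),[21,32),[18,29),[15,26); WM=21; [9,20) fires=9
i=16 t=20 v=4: → [18,29),[15,26),[12,23); WM=21
i=17 t=30 v=5: → [30,41),[27,38),[24,35),[21,32); WM=27; [12,23) fires=9 [15,26) fires=9
i=18 t=31 v=5: → [30,41),[27,38),[24,35),[21,32); WM=28
i=19 t=29 v=7: → [27,38),[24,35),[21,32); WM=28
i=20 t=22 v=9: DROP (t<28-2); WM=28
i=21 t=32 v=4: → [30,41),[27,38),[24,35); WM=29; [18,29) fires=6
i=22 t=32 v=3: → [30,41),[27,38),[24,35); WM=29

17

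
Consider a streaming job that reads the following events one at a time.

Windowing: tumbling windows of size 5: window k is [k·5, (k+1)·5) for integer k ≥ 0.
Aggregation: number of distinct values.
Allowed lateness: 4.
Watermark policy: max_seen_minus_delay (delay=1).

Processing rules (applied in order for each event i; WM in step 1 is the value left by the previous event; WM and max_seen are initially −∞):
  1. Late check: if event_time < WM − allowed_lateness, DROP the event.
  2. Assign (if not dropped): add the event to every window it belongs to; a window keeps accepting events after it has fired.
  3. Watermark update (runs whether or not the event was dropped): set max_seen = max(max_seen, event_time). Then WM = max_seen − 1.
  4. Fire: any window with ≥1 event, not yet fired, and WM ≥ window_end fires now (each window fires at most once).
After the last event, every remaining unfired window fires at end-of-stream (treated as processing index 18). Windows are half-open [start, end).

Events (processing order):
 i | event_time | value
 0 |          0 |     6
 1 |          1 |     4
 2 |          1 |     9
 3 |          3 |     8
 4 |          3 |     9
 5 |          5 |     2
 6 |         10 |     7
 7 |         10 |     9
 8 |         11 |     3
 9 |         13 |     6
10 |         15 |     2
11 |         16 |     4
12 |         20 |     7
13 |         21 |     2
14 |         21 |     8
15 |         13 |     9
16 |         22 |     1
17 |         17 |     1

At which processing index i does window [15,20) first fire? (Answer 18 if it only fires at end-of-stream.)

i=0 t=0 v=6: → [0,5); WM=-1
i=1 t=1 v=4: → [0,5); WM=0
i=2 t=1 v=9: → [0,5); WM=0
i=3 t=3 v=8: → [0,5); WM=2
i=4 t=3 v=9: → [0,5); WM=2
i=5 t=5 v=2: → [5,10); WM=4
i=6 t=10 v=7: → [10,15); WM=9; [0,5) fires=4
i=7 t=10 v=9: → [10,15); WM=9
i=8 t=11 v=3: → [10,15); WM=10; [5,10) fires=1
i=9 t=13 v=6: → [10,15); WM=12
i=10 t=15 v=2: → [15,20); WM=14
i=11 t=16 v=4: → [15,20); WM=15; [10,15) fires=4
i=12 t=20 v=7: → [20,25); WM=19
i=13 t=21 v=2: → [20,25); WM=20; [15,20) fires=2
i=14 t=21 v=8: → [20,25); WM=20
i=15 t=13 v=9: DROP (t<20-4); WM=20
i=16 t=22 v=1: → [20,25); WM=21
i=17 t=17 v=1: → [15,20); WM=21

13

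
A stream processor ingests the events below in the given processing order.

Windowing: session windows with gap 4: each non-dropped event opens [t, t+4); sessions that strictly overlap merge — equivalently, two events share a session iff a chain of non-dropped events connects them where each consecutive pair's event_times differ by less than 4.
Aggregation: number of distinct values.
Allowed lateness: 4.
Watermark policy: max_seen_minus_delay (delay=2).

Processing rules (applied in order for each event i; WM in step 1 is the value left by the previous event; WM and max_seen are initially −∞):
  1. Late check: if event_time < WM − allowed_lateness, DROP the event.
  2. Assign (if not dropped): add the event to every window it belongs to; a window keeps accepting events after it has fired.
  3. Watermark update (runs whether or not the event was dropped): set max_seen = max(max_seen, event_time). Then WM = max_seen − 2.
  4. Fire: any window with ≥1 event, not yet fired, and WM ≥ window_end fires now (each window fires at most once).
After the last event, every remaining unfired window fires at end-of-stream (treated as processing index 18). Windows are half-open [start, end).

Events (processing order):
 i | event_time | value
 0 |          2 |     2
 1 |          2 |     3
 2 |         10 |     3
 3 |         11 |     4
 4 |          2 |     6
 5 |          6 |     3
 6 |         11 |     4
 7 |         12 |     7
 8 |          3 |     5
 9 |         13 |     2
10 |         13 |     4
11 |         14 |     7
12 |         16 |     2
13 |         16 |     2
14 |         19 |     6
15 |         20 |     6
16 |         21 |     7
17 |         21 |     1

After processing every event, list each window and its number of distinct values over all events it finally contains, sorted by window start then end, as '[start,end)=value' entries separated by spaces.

[2,6)=2 [6,10)=1 [10,25)=6

i=0 t=2 v=2: → [2,6); WM=0
i=1 t=2 v=3: → [2,6); WM=0
i=2 t=10 v=3: → [10,14); WM=8
i=3 t=11 v=4: → [10,15); WM=9
i=4 t=2 v=6: DROP (t<9-4); WM=9
i=5 t=6 v=3: → [6,10); WM=9
i=6 t=11 v=4: → [10,15); WM=9
i=7 t=12 v=7: → [10,16); WM=10
i=8 t=3 v=5: DROP (t<10-4); WM=10
i=9 t=13 v=2: → [10,17); WM=11
i=10 t=13 v=4: → [10,17); WM=11
i=11 t=14 v=7: → [10,18); WM=12
i=12 t=16 v=2: → [10,20); WM=14
i=13 t=16 v=2: → [10,20); WM=14
i=14 t=19 v=6: → [10,23); WM=17
i=15 t=20 v=6: → [10,24); WM=18
i=16 t=21 v=7: → [10,25); WM=19
i=17 t=21 v=1: → [10,25); WM=19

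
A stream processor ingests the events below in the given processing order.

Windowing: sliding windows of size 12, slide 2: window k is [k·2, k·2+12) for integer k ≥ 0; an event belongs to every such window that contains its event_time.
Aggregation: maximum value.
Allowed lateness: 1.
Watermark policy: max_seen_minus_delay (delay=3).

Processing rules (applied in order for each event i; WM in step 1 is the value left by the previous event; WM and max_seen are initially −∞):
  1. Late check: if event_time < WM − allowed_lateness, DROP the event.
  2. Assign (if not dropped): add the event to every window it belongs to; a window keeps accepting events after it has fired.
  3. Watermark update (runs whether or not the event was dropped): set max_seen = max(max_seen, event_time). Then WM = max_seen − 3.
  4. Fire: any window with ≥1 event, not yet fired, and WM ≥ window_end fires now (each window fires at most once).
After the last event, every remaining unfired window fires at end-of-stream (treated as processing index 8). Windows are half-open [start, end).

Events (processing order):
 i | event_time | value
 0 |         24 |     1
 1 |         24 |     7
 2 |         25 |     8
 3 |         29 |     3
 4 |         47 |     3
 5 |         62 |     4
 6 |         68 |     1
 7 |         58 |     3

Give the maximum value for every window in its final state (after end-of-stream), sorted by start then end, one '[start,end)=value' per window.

i=0 t=24 v=1: → [24,36),[22,34),[20,32),[18,30),[16,28),[14,26); WM=21
i=1 t=24 v=7: → [24,36),[22,34),[20,32),[18,30),[16,28),[14,26); WM=21
i=2 t=25 v=8: → [24,36),[22,34),[20,32),[18,30),[16,28),[14,26); WM=22
i=3 t=29 v=3: → [28,40),[26,38),[24,36),[22,34),[20,32),[18,30); WM=26; [14,26) fires=8
i=4 t=47 v=3: → [46,58),[44,56),[42,54),[40,52),[38,50),[36,48); WM=44; [16,28) fires=8 [18,30) fires=8 [20,32) fires=8 [22,34) fires=8 [24,36) fires=8 [26,38) fires=3 [28,40) fires=3
i=5 t=62 v=4: → [62,74),[60,72),[58,70),[56,68),[54,66),[52,64); WM=59; [36,48) fires=3 [38,50) fires=3 [40,52) fires=3 [42,54) fires=3 [44,56) fires=3 [46,58) fires=3
i=6 t=68 v=1: → [68,80),[66,78),[64,76),[62,74),[60,72),[58,70); WM=65; [52,64) fires=4
i=7 t=58 v=3: DROP (t<65-1); WM=65

[14,26)=8 [16,28)=8 [18,30)=8 [20,32)=8 [22,34)=8 [24,36)=8 [26,38)=3 [28,40)=3 [36,48)=3 [38,50)=3 [40,52)=3 [42,54)=3 [44,56)=3 [46,58)=3 [52,64)=4 [54,66)=4 [56,68)=4 [58,70)=4 [60,72)=4 [62,74)=4 [64,76)=1 [66,78)=1 [68,80)=1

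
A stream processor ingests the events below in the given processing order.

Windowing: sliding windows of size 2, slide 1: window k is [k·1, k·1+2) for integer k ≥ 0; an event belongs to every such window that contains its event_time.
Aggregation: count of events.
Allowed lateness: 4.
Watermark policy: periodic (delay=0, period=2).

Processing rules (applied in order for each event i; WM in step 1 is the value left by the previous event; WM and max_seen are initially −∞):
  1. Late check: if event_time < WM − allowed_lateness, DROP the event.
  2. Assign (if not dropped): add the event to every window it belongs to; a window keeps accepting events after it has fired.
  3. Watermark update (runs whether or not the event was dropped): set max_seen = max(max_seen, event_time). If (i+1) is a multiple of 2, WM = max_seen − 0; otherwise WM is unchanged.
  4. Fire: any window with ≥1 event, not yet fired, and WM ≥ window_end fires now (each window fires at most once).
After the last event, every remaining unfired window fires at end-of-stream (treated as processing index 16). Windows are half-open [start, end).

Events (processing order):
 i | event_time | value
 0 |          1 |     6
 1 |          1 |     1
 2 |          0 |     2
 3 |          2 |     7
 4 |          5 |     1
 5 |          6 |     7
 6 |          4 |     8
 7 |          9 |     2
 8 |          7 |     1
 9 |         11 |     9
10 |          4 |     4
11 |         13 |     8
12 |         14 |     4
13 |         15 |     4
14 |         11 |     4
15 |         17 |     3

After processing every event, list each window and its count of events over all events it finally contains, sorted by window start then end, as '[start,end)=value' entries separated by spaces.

i=0 t=1 v=6: → [1,3),[0,2); WM=−∞
i=1 t=1 v=1: → [1,3),[0,2); WM=1
i=2 t=0 v=2: → [0,2); WM=1
i=3 t=2 v=7: → [2,4),[1,3); WM=2; [0,2) fires=3
i=4 t=5 v=1: → [5,7),[4,6); WM=2
i=5 t=6 v=7: → [6,8),[5,7); WM=6; [1,3) fires=3 [2,4) fires=1 [4,6) fires=1
i=6 t=4 v=8: → [4,6),[3,5); WM=6; [3,5) fires=1
i=7 t=9 v=2: → [9,11),[8,10); WM=9; [5,7) fires=2 [6,8) fires=1
i=8 t=7 v=1: → [7,9),[6,8); WM=9; [7,9) fires=1
i=9 t=11 v=9: → [11,13),[10,12); WM=11; [8,10) fires=1 [9,11) fires=1
i=10 t=4 v=4: DROP (t<11-4); WM=11
i=11 t=13 v=8: → [13,15),[12,14); WM=13; [10,12) fires=1 [11,13) fires=1
i=12 t=14 v=4: → [14,16),[13,15); WM=13
i=13 t=15 v=4: → [15,17),[14,16); WM=15; [12,14) fires=1 [13,15) fires=2
i=14 t=11 v=4: → [11,13),[10,12); WM=15
i=15 t=17 v=3: → [17,19),[16,18); WM=17; [14,16) fires=2 [15,17) fires=1

[0,2)=3 [1,3)=3 [2,4)=1 [3,5)=1 [4,6)=2 [5,7)=2 [6,8)=2 [7,9)=1 [8,10)=1 [9,11)=1 [10,12)=2 [11,13)=2 [12,14)=1 [13,15)=2 [14,16)=2 [15,17)=1 [16,18)=1 [17,19)=1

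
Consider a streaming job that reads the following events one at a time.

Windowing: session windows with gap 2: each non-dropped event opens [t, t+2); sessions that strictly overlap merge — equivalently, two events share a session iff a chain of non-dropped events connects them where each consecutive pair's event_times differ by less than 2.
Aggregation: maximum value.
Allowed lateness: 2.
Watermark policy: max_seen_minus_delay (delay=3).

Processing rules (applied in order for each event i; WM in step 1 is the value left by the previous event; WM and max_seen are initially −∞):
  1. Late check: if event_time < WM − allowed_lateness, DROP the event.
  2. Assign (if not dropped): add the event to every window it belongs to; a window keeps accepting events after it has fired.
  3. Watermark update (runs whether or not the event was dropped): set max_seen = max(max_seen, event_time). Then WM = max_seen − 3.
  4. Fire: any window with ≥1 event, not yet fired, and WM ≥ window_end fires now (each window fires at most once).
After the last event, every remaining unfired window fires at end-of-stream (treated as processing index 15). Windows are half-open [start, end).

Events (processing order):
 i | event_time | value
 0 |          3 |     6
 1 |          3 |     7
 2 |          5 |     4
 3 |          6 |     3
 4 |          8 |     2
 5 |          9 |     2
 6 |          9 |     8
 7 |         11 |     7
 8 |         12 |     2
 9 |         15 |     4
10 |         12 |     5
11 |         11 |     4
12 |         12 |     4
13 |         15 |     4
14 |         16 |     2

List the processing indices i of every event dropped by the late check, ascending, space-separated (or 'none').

none

i=0 t=3 v=6: → [3,5); WM=0
i=1 t=3 v=7: → [3,5); WM=0
i=2 t=5 v=4: → [5,7); WM=2
i=3 t=6 v=3: → [5,8); WM=3
i=4 t=8 v=2: → [8,10); WM=5
i=5 t=9 v=2: → [8,11); WM=6
i=6 t=9 v=8: → [8,11); WM=6
i=7 t=11 v=7: → [11,13); WM=8
i=8 t=12 v=2: → [11,14); WM=9
i=9 t=15 v=4: → [15,17); WM=12
i=10 t=12 v=5: → [11,14); WM=12
i=11 t=11 v=4: → [11,14); WM=12
i=12 t=12 v=4: → [11,14); WM=12
i=13 t=15 v=4: → [15,17); WM=12
i=14 t=16 v=2: → [15,18); WM=13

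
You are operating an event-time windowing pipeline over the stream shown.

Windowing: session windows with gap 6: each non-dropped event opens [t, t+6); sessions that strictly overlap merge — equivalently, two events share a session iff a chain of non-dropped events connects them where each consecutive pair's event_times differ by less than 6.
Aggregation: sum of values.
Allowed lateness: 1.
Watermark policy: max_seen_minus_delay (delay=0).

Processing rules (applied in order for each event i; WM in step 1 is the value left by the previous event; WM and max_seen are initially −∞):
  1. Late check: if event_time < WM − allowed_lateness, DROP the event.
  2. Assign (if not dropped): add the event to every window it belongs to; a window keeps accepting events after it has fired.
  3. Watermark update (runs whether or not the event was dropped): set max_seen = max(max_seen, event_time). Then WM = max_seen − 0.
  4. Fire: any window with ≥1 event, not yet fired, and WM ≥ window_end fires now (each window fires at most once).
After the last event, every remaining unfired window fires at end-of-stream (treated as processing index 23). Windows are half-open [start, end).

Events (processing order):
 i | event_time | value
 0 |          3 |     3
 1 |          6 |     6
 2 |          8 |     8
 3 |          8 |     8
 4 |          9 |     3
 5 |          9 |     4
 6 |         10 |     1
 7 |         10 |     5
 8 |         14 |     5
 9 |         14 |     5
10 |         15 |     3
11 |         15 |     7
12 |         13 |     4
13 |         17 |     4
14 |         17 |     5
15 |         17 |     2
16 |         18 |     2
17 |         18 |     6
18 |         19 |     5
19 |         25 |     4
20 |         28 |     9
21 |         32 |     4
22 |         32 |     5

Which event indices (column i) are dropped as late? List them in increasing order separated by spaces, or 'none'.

12

i=0 t=3 v=3: → [3,9); WM=3
i=1 t=6 v=6: → [3,12); WM=6
i=2 t=8 v=8: → [3,14); WM=8
i=3 t=8 v=8: → [3,14); WM=8
i=4 t=9 v=3: → [3,15); WM=9
i=5 t=9 v=4: → [3,15); WM=9
i=6 t=10 v=1: → [3,16); WM=10
i=7 t=10 v=5: → [3,16); WM=10
i=8 t=14 v=5: → [3,20); WM=14
i=9 t=14 v=5: → [3,20); WM=14
i=10 t=15 v=3: → [3,21); WM=15
i=11 t=15 v=7: → [3,21); WM=15
i=12 t=13 v=4: DROP (t<15-1); WM=15
i=13 t=17 v=4: → [3,23); WM=17
i=14 t=17 v=5: → [3,23); WM=17
i=15 t=17 v=2: → [3,23); WM=17
i=16 t=18 v=2: → [3,24); WM=18
i=17 t=18 v=6: → [3,24); WM=18
i=18 t=19 v=5: → [3,25); WM=19
i=19 t=25 v=4: → [25,31); WM=25
i=20 t=28 v=9: → [25,34); WM=28
i=21 t=32 v=4: → [25,38); WM=32
i=22 t=32 v=5: → [25,38); WM=32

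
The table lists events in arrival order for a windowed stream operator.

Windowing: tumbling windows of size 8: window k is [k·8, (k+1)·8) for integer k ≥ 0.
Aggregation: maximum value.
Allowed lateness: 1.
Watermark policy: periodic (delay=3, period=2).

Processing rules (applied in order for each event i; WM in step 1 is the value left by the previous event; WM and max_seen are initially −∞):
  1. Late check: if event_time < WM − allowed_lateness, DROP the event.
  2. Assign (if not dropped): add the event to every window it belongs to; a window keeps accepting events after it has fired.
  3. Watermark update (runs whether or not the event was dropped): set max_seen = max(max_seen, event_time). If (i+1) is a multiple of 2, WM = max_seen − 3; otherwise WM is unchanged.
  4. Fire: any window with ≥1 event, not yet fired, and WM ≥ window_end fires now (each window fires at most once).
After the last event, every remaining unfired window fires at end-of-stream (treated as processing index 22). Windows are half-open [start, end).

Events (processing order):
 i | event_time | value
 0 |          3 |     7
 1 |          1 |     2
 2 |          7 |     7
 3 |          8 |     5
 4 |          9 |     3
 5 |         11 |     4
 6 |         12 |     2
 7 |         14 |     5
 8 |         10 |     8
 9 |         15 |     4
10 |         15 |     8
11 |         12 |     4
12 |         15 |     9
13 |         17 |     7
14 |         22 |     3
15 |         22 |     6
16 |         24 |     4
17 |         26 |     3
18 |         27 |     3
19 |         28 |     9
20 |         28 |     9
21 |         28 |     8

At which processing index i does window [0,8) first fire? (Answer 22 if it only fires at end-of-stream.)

5

i=0 t=3 v=7: → [0,8); WM=−∞
i=1 t=1 v=2: → [0,8); WM=0
i=2 t=7 v=7: → [0,8); WM=0
i=3 t=8 v=5: → [8,16); WM=5
i=4 t=9 v=3: → [8,16); WM=5
i=5 t=11 v=4: → [8,16); WM=8; [0,8) fires=7
i=6 t=12 v=2: → [8,16); WM=8
i=7 t=14 v=5: → [8,16); WM=11
i=8 t=10 v=8: → [8,16); WM=11
i=9 t=15 v=4: → [8,16); WM=12
i=10 t=15 v=8: → [8,16); WM=12
i=11 t=12 v=4: → [8,16); WM=12
i=12 t=15 v=9: → [8,16); WM=12
i=13 t=17 v=7: → [16,24); WM=14
i=14 t=22 v=3: → [16,24); WM=14
i=15 t=22 v=6: → [16,24); WM=19; [8,16) fires=9
i=16 t=24 v=4: → [24,32); WM=19
i=17 t=26 v=3: → [24,32); WM=23
i=18 t=27 v=3: → [24,32); WM=23
i=19 t=28 v=9: → [24,32); WM=25; [16,24) fires=7
i=20 t=28 v=9: → [24,32); WM=25
i=21 t=28 v=8: → [24,32); WM=25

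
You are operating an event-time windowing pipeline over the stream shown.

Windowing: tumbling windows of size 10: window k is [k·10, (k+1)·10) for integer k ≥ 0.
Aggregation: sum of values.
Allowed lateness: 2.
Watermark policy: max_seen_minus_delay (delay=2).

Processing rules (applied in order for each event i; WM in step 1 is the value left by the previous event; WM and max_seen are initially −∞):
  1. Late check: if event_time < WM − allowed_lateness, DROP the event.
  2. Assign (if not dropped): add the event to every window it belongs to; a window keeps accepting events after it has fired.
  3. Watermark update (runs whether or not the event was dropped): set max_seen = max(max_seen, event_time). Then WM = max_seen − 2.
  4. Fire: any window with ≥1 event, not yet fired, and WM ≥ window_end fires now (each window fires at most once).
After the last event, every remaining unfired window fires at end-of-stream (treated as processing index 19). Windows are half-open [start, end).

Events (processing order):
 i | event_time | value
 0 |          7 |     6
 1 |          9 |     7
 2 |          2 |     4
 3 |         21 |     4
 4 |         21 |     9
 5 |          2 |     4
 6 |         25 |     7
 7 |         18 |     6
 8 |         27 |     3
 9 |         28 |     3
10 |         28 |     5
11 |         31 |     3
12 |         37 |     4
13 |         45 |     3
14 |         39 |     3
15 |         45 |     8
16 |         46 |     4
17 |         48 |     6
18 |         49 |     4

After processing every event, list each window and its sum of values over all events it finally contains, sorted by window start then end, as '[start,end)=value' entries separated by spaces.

[0,10)=13 [20,30)=31 [30,40)=7 [40,50)=25

i=0 t=7 v=6: → [0,10); WM=5
i=1 t=9 v=7: → [0,10); WM=7
i=2 t=2 v=4: DROP (t<7-2); WM=7
i=3 t=21 v=4: → [20,30); WM=19; [0,10) fires=13
i=4 t=21 v=9: → [20,30); WM=19
i=5 t=2 v=4: DROP (t<19-2); WM=19
i=6 t=25 v=7: → [20,30); WM=23
i=7 t=18 v=6: DROP (t<23-2); WM=23
i=8 t=27 v=3: → [20,30); WM=25
i=9 t=28 v=3: → [20,30); WM=26
i=10 t=28 v=5: → [20,30); WM=26
i=11 t=31 v=3: → [30,40); WM=29
i=12 t=37 v=4: → [30,40); WM=35; [20,30) fires=31
i=13 t=45 v=3: → [40,50); WM=43; [30,40) fires=7
i=14 t=39 v=3: DROP (t<43-2); WM=43
i=15 t=45 v=8: → [40,50); WM=43
i=16 t=46 v=4: → [40,50); WM=44
i=17 t=48 v=6: → [40,50); WM=46
i=18 t=49 v=4: → [40,50); WM=47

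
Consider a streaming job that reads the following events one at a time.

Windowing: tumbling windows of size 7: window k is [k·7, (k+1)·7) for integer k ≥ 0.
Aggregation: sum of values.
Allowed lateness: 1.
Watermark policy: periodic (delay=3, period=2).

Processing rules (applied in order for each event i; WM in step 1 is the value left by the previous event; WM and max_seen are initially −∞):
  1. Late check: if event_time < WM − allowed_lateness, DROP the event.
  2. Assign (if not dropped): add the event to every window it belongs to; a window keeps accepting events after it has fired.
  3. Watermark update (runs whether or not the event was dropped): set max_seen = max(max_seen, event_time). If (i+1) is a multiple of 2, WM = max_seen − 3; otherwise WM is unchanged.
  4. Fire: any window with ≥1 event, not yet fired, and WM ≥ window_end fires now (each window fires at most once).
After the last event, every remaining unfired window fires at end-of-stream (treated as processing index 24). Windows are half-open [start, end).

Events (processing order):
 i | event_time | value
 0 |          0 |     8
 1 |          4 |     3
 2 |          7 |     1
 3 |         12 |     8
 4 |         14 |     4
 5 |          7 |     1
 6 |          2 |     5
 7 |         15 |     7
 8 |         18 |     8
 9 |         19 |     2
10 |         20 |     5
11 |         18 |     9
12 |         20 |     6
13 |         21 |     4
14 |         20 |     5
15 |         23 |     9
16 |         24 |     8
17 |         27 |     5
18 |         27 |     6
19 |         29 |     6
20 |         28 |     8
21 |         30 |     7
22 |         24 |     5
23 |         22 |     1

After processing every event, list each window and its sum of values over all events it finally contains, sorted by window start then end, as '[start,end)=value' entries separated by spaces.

i=0 t=0 v=8: → [0,7); WM=−∞
i=1 t=4 v=3: → [0,7); WM=1
i=2 t=7 v=1: → [7,14); WM=1
i=3 t=12 v=8: → [7,14); WM=9; [0,7) fires=11
i=4 t=14 v=4: → [14,21); WM=9
i=5 t=7 v=1: DROP (t<9-1); WM=11
i=6 t=2 v=5: DROP (t<11-1); WM=11
i=7 t=15 v=7: → [14,21); WM=12
i=8 t=18 v=8: → [14,21); WM=12
i=9 t=19 v=2: → [14,21); WM=16; [7,14) fires=9
i=10 t=20 v=5: → [14,21); WM=16
i=11 t=18 v=9: → [14,21); WM=17
i=12 t=20 v=6: → [14,21); WM=17
i=13 t=21 v=4: → [21,28); WM=18
i=14 t=20 v=5: → [14,21); WM=18
i=15 t=23 v=9: → [21,28); WM=20
i=16 t=24 v=8: → [21,28); WM=20
i=17 t=27 v=5: → [21,28); WM=24; [14,21) fires=46
i=18 t=27 v=6: → [21,28); WM=24
i=19 t=29 v=6: → [28,35); WM=26
i=20 t=28 v=8: → [28,35); WM=26
i=21 t=30 v=7: → [28,35); WM=27
i=22 t=24 v=5: DROP (t<27-1); WM=27
i=23 t=22 v=1: DROP (t<27-1); WM=27

[0,7)=11 [7,14)=9 [14,21)=46 [21,28)=32 [28,35)=21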